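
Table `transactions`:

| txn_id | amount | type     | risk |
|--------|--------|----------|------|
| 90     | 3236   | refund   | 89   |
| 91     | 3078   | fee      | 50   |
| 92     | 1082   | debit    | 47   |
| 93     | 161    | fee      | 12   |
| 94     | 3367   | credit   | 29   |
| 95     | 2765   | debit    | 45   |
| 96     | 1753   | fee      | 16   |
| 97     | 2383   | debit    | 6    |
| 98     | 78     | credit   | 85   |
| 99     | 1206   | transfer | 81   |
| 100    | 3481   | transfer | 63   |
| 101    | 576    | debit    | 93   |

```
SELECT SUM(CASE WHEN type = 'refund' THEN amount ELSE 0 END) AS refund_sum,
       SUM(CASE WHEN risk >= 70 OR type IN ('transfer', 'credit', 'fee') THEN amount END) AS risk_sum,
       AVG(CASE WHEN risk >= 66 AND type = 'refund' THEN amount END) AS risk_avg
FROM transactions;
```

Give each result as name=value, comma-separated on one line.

[refund_sum: type = 'refund']
txn_id=90: ✓ → 3236
txn_id=91: ✗
txn_id=92: ✗
txn_id=93: ✗
txn_id=94: ✗
txn_id=95: ✗
txn_id=96: ✗
txn_id=97: ✗
txn_id=98: ✗
txn_id=99: ✗
txn_id=100: ✗
txn_id=101: ✗
refund_sum = 3236
—
[risk_sum: risk >= 70 OR type IN ('transfer', 'credit', 'fee')]
txn_id=90: ✓ → 3236
txn_id=91: ✓ → 3078
txn_id=92: ✗
txn_id=93: ✓ → 161
txn_id=94: ✓ → 3367
txn_id=95: ✗
txn_id=96: ✓ → 1753
txn_id=97: ✗
txn_id=98: ✓ → 78
txn_id=99: ✓ → 1206
txn_id=100: ✓ → 3481
txn_id=101: ✓ → 576
risk_sum = 3236 + 3078 + 161 + 3367 + 1753 + 78 + 1206 + 3481 + 576 = 16936
—
[risk_avg: risk >= 66 AND type = 'refund']
txn_id=90: ✓ → 3236
txn_id=91: ✗
txn_id=92: ✗
txn_id=93: ✗
txn_id=94: ✗
txn_id=95: ✗
txn_id=96: ✗
txn_id=97: ✗
txn_id=98: ✗
txn_id=99: ✗
txn_id=100: ✗
txn_id=101: ✗
risk_avg = 3236

refund_sum=3236, risk_sum=16936, risk_avg=3236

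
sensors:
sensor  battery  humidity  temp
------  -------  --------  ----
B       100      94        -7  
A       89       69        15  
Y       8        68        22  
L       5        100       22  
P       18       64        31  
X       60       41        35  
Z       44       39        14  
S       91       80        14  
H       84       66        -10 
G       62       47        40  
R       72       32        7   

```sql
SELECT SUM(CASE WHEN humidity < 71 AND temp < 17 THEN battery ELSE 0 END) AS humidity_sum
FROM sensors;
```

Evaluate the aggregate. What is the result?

289

sensor=B: ✗
sensor=A: ✓ → 89
sensor=Y: ✗
sensor=L: ✗
sensor=P: ✗
sensor=X: ✗
sensor=Z: ✓ → 44
sensor=S: ✗
sensor=H: ✓ → 84
sensor=G: ✗
sensor=R: ✓ → 72
humidity_sum = 89 + 44 + 84 + 72 = 289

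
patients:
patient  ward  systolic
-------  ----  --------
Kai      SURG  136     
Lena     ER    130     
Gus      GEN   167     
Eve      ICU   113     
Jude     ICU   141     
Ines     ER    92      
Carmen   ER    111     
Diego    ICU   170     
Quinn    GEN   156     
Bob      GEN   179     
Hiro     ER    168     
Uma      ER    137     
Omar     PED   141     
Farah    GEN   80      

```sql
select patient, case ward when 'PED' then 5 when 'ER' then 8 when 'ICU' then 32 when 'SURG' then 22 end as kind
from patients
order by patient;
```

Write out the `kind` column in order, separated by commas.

NULL, 8, 32, 32, NULL, NULL, 8, 8, 32, 22, 8, 5, NULL, 8

patient=Bob: (no match → NULL) → NULL
patient=Carmen: ward='ER' → 8
patient=Diego: ward='ICU' → 32
patient=Eve: ward='ICU' → 32
patient=Farah: (no match → NULL) → NULL
patient=Gus: (no match → NULL) → NULL
patient=Hiro: ward='ER' → 8
patient=Ines: ward='ER' → 8
patient=Jude: ward='ICU' → 32
patient=Kai: ward='SURG' → 22
patient=Lena: ward='ER' → 8
patient=Omar: ward='PED' → 5
patient=Quinn: (no match → NULL) → NULL
patient=Uma: ward='ER' → 8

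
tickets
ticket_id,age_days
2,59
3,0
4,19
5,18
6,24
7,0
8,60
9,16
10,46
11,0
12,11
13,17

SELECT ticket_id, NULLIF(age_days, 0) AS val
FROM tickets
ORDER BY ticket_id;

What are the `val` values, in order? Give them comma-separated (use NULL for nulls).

59, NULL, 19, 18, 24, NULL, 60, 16, 46, NULL, 11, 17

ticket_id=2: age_days=59 vs 0: differ → 59
ticket_id=3: age_days=0 vs 0: equal → NULL
ticket_id=4: age_days=19 vs 0: differ → 19
ticket_id=5: age_days=18 vs 0: differ → 18
ticket_id=6: age_days=24 vs 0: differ → 24
ticket_id=7: age_days=0 vs 0: equal → NULL
ticket_id=8: age_days=60 vs 0: differ → 60
ticket_id=9: age_days=16 vs 0: differ → 16
ticket_id=10: age_days=46 vs 0: differ → 46
ticket_id=11: age_days=0 vs 0: equal → NULL
ticket_id=12: age_days=11 vs 0: differ → 11
ticket_id=13: age_days=17 vs 0: differ → 17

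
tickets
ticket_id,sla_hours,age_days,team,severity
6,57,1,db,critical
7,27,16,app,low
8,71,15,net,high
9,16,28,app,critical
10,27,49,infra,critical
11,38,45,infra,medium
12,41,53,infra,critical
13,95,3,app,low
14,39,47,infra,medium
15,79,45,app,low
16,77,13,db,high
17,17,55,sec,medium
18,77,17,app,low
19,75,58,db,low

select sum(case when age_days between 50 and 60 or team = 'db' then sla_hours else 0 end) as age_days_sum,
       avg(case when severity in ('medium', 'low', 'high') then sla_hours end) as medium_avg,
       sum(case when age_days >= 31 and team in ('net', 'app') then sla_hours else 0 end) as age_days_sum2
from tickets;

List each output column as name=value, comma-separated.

age_days_sum=267, medium_avg=59.5, age_days_sum2=79

[age_days_sum: age_days between 50 and 60 or team = 'db']
ticket_id=6: ✓ → 57
ticket_id=7: ✗
ticket_id=8: ✗
ticket_id=9: ✗
ticket_id=10: ✗
ticket_id=11: ✗
ticket_id=12: ✓ → 41
ticket_id=13: ✗
ticket_id=14: ✗
ticket_id=15: ✗
ticket_id=16: ✓ → 77
ticket_id=17: ✓ → 17
ticket_id=18: ✗
ticket_id=19: ✓ → 75
age_days_sum = 57 + 41 + 77 + 17 + 75 = 267
—
[medium_avg: severity in ('medium', 'low', 'high')]
ticket_id=6: ✗
ticket_id=7: ✓ → 27
ticket_id=8: ✓ → 71
ticket_id=9: ✗
ticket_id=10: ✗
ticket_id=11: ✓ → 38
ticket_id=12: ✗
ticket_id=13: ✓ → 95
ticket_id=14: ✓ → 39
ticket_id=15: ✓ → 79
ticket_id=16: ✓ → 77
ticket_id=17: ✓ → 17
ticket_id=18: ✓ → 77
ticket_id=19: ✓ → 75
medium_avg = (27 + 71 + 38 + 95 + 39 + 79 + 77 + 17 + 77 + 75) / 10 = 59.5
—
[age_days_sum2: age_days >= 31 and team in ('net', 'app')]
ticket_id=6: ✗
ticket_id=7: ✗
ticket_id=8: ✗
ticket_id=9: ✗
ticket_id=10: ✗
ticket_id=11: ✗
ticket_id=12: ✗
ticket_id=13: ✗
ticket_id=14: ✗
ticket_id=15: ✓ → 79
ticket_id=16: ✗
ticket_id=17: ✗
ticket_id=18: ✗
ticket_id=19: ✗
age_days_sum2 = 79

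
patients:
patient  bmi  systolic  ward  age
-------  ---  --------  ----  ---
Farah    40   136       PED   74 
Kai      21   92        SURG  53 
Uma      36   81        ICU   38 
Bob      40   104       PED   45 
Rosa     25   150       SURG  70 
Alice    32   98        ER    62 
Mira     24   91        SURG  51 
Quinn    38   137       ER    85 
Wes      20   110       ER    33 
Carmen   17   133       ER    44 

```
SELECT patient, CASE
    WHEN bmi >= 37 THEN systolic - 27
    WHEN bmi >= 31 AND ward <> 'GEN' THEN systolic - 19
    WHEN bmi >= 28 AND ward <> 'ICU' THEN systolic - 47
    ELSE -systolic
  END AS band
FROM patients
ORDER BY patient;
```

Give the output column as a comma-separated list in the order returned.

patient=Alice: bmi >= 31 AND ward <> 'GEN' → 79
patient=Bob: bmi >= 37 → 77
patient=Carmen: ELSE → -133
patient=Farah: bmi >= 37 → 109
patient=Kai: ELSE → -92
patient=Mira: ELSE → -91
patient=Quinn: bmi >= 37 → 110
patient=Rosa: ELSE → -150
patient=Uma: bmi >= 31 AND ward <> 'GEN' → 62
patient=Wes: ELSE → -110

79, 77, -133, 109, -92, -91, 110, -150, 62, -110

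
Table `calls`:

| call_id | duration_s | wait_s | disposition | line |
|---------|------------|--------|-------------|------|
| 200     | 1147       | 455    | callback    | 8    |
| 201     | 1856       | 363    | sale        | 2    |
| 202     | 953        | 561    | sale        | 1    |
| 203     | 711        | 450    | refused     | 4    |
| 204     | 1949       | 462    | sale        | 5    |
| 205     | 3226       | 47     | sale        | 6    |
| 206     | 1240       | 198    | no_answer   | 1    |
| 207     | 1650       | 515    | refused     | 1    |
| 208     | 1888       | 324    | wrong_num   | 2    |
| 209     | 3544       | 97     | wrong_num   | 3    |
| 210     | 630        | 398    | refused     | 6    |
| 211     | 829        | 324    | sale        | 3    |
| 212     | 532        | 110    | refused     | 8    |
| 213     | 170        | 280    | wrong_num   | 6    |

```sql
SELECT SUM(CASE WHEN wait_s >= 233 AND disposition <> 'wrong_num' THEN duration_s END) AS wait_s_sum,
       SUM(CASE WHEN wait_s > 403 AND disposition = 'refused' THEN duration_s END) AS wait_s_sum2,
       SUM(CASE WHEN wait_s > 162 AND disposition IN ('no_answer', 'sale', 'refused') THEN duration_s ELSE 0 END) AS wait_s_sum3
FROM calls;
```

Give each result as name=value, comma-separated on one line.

[wait_s_sum: wait_s >= 233 AND disposition <> 'wrong_num']
call_id=200: ✓ → 1147
call_id=201: ✓ → 1856
call_id=202: ✓ → 953
call_id=203: ✓ → 711
call_id=204: ✓ → 1949
call_id=205: ✗
call_id=206: ✗
call_id=207: ✓ → 1650
call_id=208: ✗
call_id=209: ✗
call_id=210: ✓ → 630
call_id=211: ✓ → 829
call_id=212: ✗
call_id=213: ✗
wait_s_sum = 1147 + 1856 + 953 + 711 + 1949 + 1650 + 630 + 829 = 9725
—
[wait_s_sum2: wait_s > 403 AND disposition = 'refused']
call_id=200: ✗
call_id=201: ✗
call_id=202: ✗
call_id=203: ✓ → 711
call_id=204: ✗
call_id=205: ✗
call_id=206: ✗
call_id=207: ✓ → 1650
call_id=208: ✗
call_id=209: ✗
call_id=210: ✗
call_id=211: ✗
call_id=212: ✗
call_id=213: ✗
wait_s_sum2 = 711 + 1650 = 2361
—
[wait_s_sum3: wait_s > 162 AND disposition IN ('no_answer', 'sale', 'refused')]
call_id=200: ✗
call_id=201: ✓ → 1856
call_id=202: ✓ → 953
call_id=203: ✓ → 711
call_id=204: ✓ → 1949
call_id=205: ✗
call_id=206: ✓ → 1240
call_id=207: ✓ → 1650
call_id=208: ✗
call_id=209: ✗
call_id=210: ✓ → 630
call_id=211: ✓ → 829
call_id=212: ✗
call_id=213: ✗
wait_s_sum3 = 1856 + 953 + 711 + 1949 + 1240 + 1650 + 630 + 829 = 9818

wait_s_sum=9725, wait_s_sum2=2361, wait_s_sum3=9818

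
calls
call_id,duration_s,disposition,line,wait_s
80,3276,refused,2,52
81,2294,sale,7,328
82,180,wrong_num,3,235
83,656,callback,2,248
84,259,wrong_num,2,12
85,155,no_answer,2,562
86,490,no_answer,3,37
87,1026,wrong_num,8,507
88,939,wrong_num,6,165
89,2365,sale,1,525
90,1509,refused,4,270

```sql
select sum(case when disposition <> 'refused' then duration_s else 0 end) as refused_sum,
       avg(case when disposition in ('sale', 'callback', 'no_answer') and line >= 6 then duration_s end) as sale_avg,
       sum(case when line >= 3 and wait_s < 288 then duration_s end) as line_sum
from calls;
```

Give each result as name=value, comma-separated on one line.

[refused_sum: disposition <> 'refused']
call_id=80: ✗
call_id=81: ✓ → 2294
call_id=82: ✓ → 180
call_id=83: ✓ → 656
call_id=84: ✓ → 259
call_id=85: ✓ → 155
call_id=86: ✓ → 490
call_id=87: ✓ → 1026
call_id=88: ✓ → 939
call_id=89: ✓ → 2365
call_id=90: ✗
refused_sum = 2294 + 180 + 656 + 259 + 155 + 490 + 1026 + 939 + 2365 = 8364
—
[sale_avg: disposition in ('sale', 'callback', 'no_answer') and line >= 6]
call_id=80: ✗
call_id=81: ✓ → 2294
call_id=82: ✗
call_id=83: ✗
call_id=84: ✗
call_id=85: ✗
call_id=86: ✗
call_id=87: ✗
call_id=88: ✗
call_id=89: ✗
call_id=90: ✗
sale_avg = 2294
—
[line_sum: line >= 3 and wait_s < 288]
call_id=80: ✗
call_id=81: ✗
call_id=82: ✓ → 180
call_id=83: ✗
call_id=84: ✗
call_id=85: ✗
call_id=86: ✓ → 490
call_id=87: ✗
call_id=88: ✓ → 939
call_id=89: ✗
call_id=90: ✓ → 1509
line_sum = 180 + 490 + 939 + 1509 = 3118

refused_sum=8364, sale_avg=2294, line_sum=3118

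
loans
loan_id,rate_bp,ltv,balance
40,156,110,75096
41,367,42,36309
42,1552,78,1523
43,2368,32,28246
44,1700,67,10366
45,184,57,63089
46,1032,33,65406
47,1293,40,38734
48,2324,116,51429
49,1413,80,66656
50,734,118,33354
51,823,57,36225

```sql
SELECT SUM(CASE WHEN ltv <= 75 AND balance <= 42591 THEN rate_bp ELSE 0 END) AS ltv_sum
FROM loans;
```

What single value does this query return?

loan_id=40: ✗
loan_id=41: ✓ → 367
loan_id=42: ✗
loan_id=43: ✓ → 2368
loan_id=44: ✓ → 1700
loan_id=45: ✗
loan_id=46: ✗
loan_id=47: ✓ → 1293
loan_id=48: ✗
loan_id=49: ✗
loan_id=50: ✗
loan_id=51: ✓ → 823
ltv_sum = 367 + 2368 + 1700 + 1293 + 823 = 6551

6551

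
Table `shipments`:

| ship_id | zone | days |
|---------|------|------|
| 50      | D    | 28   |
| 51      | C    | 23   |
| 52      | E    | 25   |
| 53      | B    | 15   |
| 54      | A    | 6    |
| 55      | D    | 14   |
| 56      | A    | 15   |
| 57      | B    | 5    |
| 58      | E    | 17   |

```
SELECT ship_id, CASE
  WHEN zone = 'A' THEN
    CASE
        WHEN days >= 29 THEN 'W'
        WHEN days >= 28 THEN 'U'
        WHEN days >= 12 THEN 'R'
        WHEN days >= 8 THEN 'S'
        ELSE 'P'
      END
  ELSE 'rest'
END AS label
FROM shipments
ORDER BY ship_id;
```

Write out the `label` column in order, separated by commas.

ship_id=50: zone='D' → outer ELSE → rest
ship_id=51: zone='C' → outer ELSE → rest
ship_id=52: zone='E' → outer ELSE → rest
ship_id=53: zone='B' → outer ELSE → rest
ship_id=54: zone='A' → inner[ELSE] → P
ship_id=55: zone='D' → outer ELSE → rest
ship_id=56: zone='A' → inner[days >= 12] → R
ship_id=57: zone='B' → outer ELSE → rest
ship_id=58: zone='E' → outer ELSE → rest

rest, rest, rest, rest, P, rest, R, rest, rest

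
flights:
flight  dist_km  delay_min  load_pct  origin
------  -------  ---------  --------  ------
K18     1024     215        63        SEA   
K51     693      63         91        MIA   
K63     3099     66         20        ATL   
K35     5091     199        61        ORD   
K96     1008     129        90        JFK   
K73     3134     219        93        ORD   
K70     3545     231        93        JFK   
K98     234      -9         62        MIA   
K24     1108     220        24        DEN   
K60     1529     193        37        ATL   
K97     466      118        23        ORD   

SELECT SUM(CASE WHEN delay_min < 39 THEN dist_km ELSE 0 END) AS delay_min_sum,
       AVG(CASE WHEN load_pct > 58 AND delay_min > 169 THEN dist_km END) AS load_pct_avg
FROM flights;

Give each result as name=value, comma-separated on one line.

[delay_min_sum: delay_min < 39]
flight=K18: ✗
flight=K51: ✗
flight=K63: ✗
flight=K35: ✗
flight=K96: ✗
flight=K73: ✗
flight=K70: ✗
flight=K98: ✓ → 234
flight=K24: ✗
flight=K60: ✗
flight=K97: ✗
delay_min_sum = 234
—
[load_pct_avg: load_pct > 58 AND delay_min > 169]
flight=K18: ✓ → 1024
flight=K51: ✗
flight=K63: ✗
flight=K35: ✓ → 5091
flight=K96: ✗
flight=K73: ✓ → 3134
flight=K70: ✓ → 3545
flight=K98: ✗
flight=K24: ✗
flight=K60: ✗
flight=K97: ✗
load_pct_avg = (1024 + 5091 + 3134 + 3545) / 4 = 3198.5

delay_min_sum=234, load_pct_avg=3198.5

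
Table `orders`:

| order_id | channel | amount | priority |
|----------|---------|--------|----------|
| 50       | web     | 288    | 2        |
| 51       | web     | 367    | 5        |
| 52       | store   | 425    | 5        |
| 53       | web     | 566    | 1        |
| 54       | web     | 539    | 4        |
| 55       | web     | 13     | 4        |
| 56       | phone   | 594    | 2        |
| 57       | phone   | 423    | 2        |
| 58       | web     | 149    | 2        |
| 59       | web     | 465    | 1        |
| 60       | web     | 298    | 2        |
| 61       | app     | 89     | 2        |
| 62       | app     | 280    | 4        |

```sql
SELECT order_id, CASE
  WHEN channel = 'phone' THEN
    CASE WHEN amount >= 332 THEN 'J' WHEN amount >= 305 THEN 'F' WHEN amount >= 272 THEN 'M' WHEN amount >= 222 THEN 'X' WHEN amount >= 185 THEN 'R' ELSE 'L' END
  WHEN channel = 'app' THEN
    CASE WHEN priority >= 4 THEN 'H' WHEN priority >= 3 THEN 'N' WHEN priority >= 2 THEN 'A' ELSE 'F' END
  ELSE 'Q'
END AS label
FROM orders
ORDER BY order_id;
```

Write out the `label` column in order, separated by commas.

order_id=50: channel='web' → outer ELSE → Q
order_id=51: channel='web' → outer ELSE → Q
order_id=52: channel='store' → outer ELSE → Q
order_id=53: channel='web' → outer ELSE → Q
order_id=54: channel='web' → outer ELSE → Q
order_id=55: channel='web' → outer ELSE → Q
order_id=56: channel='phone' → inner[amount >= 332] → J
order_id=57: channel='phone' → inner[amount >= 332] → J
order_id=58: channel='web' → outer ELSE → Q
order_id=59: channel='web' → outer ELSE → Q
order_id=60: channel='web' → outer ELSE → Q
order_id=61: channel='app' → inner[priority >= 2] → A
order_id=62: channel='app' → inner[priority >= 4] → H

Q, Q, Q, Q, Q, Q, J, J, Q, Q, Q, A, H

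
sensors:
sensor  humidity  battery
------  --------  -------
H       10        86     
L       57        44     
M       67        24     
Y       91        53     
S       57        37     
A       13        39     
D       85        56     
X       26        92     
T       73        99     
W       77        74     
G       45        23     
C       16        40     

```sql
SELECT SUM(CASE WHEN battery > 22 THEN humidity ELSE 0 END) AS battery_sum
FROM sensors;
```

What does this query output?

sensor=H: ✓ → 10
sensor=L: ✓ → 57
sensor=M: ✓ → 67
sensor=Y: ✓ → 91
sensor=S: ✓ → 57
sensor=A: ✓ → 13
sensor=D: ✓ → 85
sensor=X: ✓ → 26
sensor=T: ✓ → 73
sensor=W: ✓ → 77
sensor=G: ✓ → 45
sensor=C: ✓ → 16
battery_sum = 10 + 57 + 67 + 91 + 57 + 13 + 85 + 26 + 73 + 77 + 45 + 16 = 617

617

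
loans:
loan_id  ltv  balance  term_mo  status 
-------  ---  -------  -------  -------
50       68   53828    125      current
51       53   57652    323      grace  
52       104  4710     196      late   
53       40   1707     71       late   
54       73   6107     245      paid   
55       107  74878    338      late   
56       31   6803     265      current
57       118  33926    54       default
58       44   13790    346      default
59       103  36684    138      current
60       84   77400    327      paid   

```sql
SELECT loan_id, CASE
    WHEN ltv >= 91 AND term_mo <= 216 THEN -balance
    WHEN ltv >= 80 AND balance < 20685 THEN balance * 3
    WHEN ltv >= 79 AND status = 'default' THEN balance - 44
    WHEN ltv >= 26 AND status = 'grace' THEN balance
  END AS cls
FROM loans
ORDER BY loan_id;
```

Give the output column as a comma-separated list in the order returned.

NULL, 57652, -4710, NULL, NULL, NULL, NULL, -33926, NULL, -36684, NULL

loan_id=50: (no match → NULL) → NULL
loan_id=51: ltv >= 26 AND status = 'grace' → 57652
loan_id=52: ltv >= 91 AND term_mo <= 216 → -4710
loan_id=53: (no match → NULL) → NULL
loan_id=54: (no match → NULL) → NULL
loan_id=55: (no match → NULL) → NULL
loan_id=56: (no match → NULL) → NULL
loan_id=57: ltv >= 91 AND term_mo <= 216 → -33926
loan_id=58: (no match → NULL) → NULL
loan_id=59: ltv >= 91 AND term_mo <= 216 → -36684
loan_id=60: (no match → NULL) → NULL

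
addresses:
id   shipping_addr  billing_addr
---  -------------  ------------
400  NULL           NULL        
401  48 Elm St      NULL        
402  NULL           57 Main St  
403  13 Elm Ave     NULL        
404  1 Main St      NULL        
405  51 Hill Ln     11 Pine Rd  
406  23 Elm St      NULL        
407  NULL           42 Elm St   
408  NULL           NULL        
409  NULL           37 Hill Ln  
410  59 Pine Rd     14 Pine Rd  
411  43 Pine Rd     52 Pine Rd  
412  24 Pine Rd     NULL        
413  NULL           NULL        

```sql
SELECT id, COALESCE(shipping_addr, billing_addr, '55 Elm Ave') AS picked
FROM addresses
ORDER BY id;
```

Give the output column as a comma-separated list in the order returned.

55 Elm Ave, 48 Elm St, 57 Main St, 13 Elm Ave, 1 Main St, 51 Hill Ln, 23 Elm St, 42 Elm St, 55 Elm Ave, 37 Hill Ln, 59 Pine Rd, 43 Pine Rd, 24 Pine Rd, 55 Elm Ave

id=400: shipping_addr=NULL, billing_addr=NULL, → literal 55 Elm Ave → 55 Elm Ave
id=401: shipping_addr=48 Elm St → 48 Elm St
id=402: shipping_addr=NULL, billing_addr=57 Main St → 57 Main St
id=403: shipping_addr=13 Elm Ave → 13 Elm Ave
id=404: shipping_addr=1 Main St → 1 Main St
id=405: shipping_addr=51 Hill Ln → 51 Hill Ln
id=406: shipping_addr=23 Elm St → 23 Elm St
id=407: shipping_addr=NULL, billing_addr=42 Elm St → 42 Elm St
id=408: shipping_addr=NULL, billing_addr=NULL, → literal 55 Elm Ave → 55 Elm Ave
id=409: shipping_addr=NULL, billing_addr=37 Hill Ln → 37 Hill Ln
id=410: shipping_addr=59 Pine Rd → 59 Pine Rd
id=411: shipping_addr=43 Pine Rd → 43 Pine Rd
id=412: shipping_addr=24 Pine Rd → 24 Pine Rd
id=413: shipping_addr=NULL, billing_addr=NULL, → literal 55 Elm Ave → 55 Elm Ave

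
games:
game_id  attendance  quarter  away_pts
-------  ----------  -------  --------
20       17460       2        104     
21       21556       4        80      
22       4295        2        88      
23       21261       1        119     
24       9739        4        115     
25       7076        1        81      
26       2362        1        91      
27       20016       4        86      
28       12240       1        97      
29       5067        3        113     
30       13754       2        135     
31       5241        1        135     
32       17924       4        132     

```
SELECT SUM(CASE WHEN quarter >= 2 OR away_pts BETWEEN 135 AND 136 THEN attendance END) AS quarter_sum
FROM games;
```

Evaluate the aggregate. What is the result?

115052

game_id=20: ✓ → 17460
game_id=21: ✓ → 21556
game_id=22: ✓ → 4295
game_id=23: ✗
game_id=24: ✓ → 9739
game_id=25: ✗
game_id=26: ✗
game_id=27: ✓ → 20016
game_id=28: ✗
game_id=29: ✓ → 5067
game_id=30: ✓ → 13754
game_id=31: ✓ → 5241
game_id=32: ✓ → 17924
quarter_sum = 17460 + 21556 + 4295 + 9739 + 20016 + 5067 + 13754 + 5241 + 17924 = 115052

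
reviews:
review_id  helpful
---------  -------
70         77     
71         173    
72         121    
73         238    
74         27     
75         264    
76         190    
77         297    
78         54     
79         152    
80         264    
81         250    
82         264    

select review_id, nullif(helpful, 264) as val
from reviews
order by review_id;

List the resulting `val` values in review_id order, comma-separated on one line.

review_id=70: helpful=77 vs 264: differ → 77
review_id=71: helpful=173 vs 264: differ → 173
review_id=72: helpful=121 vs 264: differ → 121
review_id=73: helpful=238 vs 264: differ → 238
review_id=74: helpful=27 vs 264: differ → 27
review_id=75: helpful=264 vs 264: equal → NULL
review_id=76: helpful=190 vs 264: differ → 190
review_id=77: helpful=297 vs 264: differ → 297
review_id=78: helpful=54 vs 264: differ → 54
review_id=79: helpful=152 vs 264: differ → 152
review_id=80: helpful=264 vs 264: equal → NULL
review_id=81: helpful=250 vs 264: differ → 250
review_id=82: helpful=264 vs 264: equal → NULL

77, 173, 121, 238, 27, NULL, 190, 297, 54, 152, NULL, 250, NULL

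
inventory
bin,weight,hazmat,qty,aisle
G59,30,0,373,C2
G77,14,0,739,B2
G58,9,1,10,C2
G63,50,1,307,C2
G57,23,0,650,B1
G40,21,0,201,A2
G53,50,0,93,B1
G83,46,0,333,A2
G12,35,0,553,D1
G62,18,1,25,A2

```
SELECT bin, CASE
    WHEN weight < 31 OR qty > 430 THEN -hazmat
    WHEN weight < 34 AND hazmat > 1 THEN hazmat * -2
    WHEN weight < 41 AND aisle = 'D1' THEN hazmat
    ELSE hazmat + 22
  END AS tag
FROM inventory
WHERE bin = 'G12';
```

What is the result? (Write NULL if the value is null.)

bin = G12: weight=35, hazmat=0, qty=553, aisle=D1.
weight < 31 OR qty > 430 → true → 0

0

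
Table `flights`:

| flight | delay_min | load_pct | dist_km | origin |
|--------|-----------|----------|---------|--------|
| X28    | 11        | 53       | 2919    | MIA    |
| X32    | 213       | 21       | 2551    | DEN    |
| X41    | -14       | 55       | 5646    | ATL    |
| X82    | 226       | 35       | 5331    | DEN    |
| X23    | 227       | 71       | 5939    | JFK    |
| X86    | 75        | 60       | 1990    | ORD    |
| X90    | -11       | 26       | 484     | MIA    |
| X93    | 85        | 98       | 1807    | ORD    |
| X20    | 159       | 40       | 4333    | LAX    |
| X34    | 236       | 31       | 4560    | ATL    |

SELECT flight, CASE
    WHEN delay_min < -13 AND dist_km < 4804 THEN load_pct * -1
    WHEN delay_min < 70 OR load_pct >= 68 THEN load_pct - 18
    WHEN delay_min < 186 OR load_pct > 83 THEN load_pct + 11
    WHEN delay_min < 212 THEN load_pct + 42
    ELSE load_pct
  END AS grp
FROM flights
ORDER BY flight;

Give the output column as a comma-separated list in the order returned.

51, 53, 35, 21, 31, 37, 35, 71, 8, 80

flight=X20: delay_min < 186 OR load_pct > 83 → 51
flight=X23: delay_min < 70 OR load_pct >= 68 → 53
flight=X28: delay_min < 70 OR load_pct >= 68 → 35
flight=X32: ELSE → 21
flight=X34: ELSE → 31
flight=X41: delay_min < 70 OR load_pct >= 68 → 37
flight=X82: ELSE → 35
flight=X86: delay_min < 186 OR load_pct > 83 → 71
flight=X90: delay_min < 70 OR load_pct >= 68 → 8
flight=X93: delay_min < 70 OR load_pct >= 68 → 80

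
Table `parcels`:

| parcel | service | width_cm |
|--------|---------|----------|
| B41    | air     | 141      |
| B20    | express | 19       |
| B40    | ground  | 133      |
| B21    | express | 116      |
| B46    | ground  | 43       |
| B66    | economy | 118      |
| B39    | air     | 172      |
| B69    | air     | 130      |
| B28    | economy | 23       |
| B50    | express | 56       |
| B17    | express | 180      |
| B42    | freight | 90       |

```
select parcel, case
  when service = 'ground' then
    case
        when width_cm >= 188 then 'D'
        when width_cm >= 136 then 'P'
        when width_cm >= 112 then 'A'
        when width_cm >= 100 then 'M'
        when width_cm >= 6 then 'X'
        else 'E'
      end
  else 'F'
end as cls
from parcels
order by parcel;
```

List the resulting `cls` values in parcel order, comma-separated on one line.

parcel=B17: service='express' → outer ELSE → F
parcel=B20: service='express' → outer ELSE → F
parcel=B21: service='express' → outer ELSE → F
parcel=B28: service='economy' → outer ELSE → F
parcel=B39: service='air' → outer ELSE → F
parcel=B40: service='ground' → inner[width_cm >= 112] → A
parcel=B41: service='air' → outer ELSE → F
parcel=B42: service='freight' → outer ELSE → F
parcel=B46: service='ground' → inner[width_cm >= 6] → X
parcel=B50: service='express' → outer ELSE → F
parcel=B66: service='economy' → outer ELSE → F
parcel=B69: service='air' → outer ELSE → F

F, F, F, F, F, A, F, F, X, F, F, F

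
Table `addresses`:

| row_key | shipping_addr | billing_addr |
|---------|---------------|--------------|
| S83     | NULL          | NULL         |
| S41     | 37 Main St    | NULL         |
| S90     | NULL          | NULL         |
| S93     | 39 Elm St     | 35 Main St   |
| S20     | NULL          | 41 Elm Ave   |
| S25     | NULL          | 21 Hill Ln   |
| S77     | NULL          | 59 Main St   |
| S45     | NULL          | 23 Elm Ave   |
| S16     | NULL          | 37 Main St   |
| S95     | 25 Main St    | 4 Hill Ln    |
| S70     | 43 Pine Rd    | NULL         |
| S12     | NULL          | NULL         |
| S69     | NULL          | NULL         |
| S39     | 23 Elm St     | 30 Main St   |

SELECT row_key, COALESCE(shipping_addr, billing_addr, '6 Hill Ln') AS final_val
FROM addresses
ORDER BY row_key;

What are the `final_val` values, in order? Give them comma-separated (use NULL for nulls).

6 Hill Ln, 37 Main St, 41 Elm Ave, 21 Hill Ln, 23 Elm St, 37 Main St, 23 Elm Ave, 6 Hill Ln, 43 Pine Rd, 59 Main St, 6 Hill Ln, 6 Hill Ln, 39 Elm St, 25 Main St

row_key=S12: shipping_addr=NULL, billing_addr=NULL, → literal 6 Hill Ln → 6 Hill Ln
row_key=S16: shipping_addr=NULL, billing_addr=37 Main St → 37 Main St
row_key=S20: shipping_addr=NULL, billing_addr=41 Elm Ave → 41 Elm Ave
row_key=S25: shipping_addr=NULL, billing_addr=21 Hill Ln → 21 Hill Ln
row_key=S39: shipping_addr=23 Elm St → 23 Elm St
row_key=S41: shipping_addr=37 Main St → 37 Main St
row_key=S45: shipping_addr=NULL, billing_addr=23 Elm Ave → 23 Elm Ave
row_key=S69: shipping_addr=NULL, billing_addr=NULL, → literal 6 Hill Ln → 6 Hill Ln
row_key=S70: shipping_addr=43 Pine Rd → 43 Pine Rd
row_key=S77: shipping_addr=NULL, billing_addr=59 Main St → 59 Main St
row_key=S83: shipping_addr=NULL, billing_addr=NULL, → literal 6 Hill Ln → 6 Hill Ln
row_key=S90: shipping_addr=NULL, billing_addr=NULL, → literal 6 Hill Ln → 6 Hill Ln
row_key=S93: shipping_addr=39 Elm St → 39 Elm St
row_key=S95: shipping_addr=25 Main St → 25 Main St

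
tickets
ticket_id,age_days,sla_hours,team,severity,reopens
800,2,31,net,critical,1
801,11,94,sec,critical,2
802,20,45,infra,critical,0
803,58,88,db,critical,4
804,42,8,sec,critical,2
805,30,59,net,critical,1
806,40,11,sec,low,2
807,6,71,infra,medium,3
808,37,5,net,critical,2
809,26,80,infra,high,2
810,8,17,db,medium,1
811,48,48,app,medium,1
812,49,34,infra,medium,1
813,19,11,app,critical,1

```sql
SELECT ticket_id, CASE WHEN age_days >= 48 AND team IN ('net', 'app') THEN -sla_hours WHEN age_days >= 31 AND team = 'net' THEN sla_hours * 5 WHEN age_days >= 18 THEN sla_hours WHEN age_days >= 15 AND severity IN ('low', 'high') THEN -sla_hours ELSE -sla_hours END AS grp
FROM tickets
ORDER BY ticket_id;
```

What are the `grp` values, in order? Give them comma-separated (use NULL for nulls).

ticket_id=800: ELSE → -31
ticket_id=801: ELSE → -94
ticket_id=802: age_days >= 18 → 45
ticket_id=803: age_days >= 18 → 88
ticket_id=804: age_days >= 18 → 8
ticket_id=805: age_days >= 18 → 59
ticket_id=806: age_days >= 18 → 11
ticket_id=807: ELSE → -71
ticket_id=808: age_days >= 31 AND team = 'net' → 25
ticket_id=809: age_days >= 18 → 80
ticket_id=810: ELSE → -17
ticket_id=811: age_days >= 48 AND team IN ('net', 'app') → -48
ticket_id=812: age_days >= 18 → 34
ticket_id=813: age_days >= 18 → 11

-31, -94, 45, 88, 8, 59, 11, -71, 25, 80, -17, -48, 34, 11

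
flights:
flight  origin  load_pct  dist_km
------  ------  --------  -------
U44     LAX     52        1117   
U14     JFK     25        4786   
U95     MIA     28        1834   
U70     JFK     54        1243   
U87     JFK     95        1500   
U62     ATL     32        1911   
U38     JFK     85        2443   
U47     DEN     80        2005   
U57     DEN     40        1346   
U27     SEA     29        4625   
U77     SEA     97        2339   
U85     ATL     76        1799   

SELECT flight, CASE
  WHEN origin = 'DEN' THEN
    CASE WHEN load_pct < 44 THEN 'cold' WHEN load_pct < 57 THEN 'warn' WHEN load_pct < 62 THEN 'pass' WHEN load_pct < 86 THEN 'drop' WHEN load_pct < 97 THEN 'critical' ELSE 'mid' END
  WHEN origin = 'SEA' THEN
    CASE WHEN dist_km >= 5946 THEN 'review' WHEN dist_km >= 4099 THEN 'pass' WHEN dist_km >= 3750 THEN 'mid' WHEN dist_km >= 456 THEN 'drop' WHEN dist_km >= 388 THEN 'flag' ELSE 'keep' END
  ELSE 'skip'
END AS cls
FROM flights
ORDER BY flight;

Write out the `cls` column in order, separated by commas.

skip, pass, skip, skip, drop, cold, skip, skip, drop, skip, skip, skip

flight=U14: origin='JFK' → outer ELSE → skip
flight=U27: origin='SEA' → inner[dist_km >= 4099] → pass
flight=U38: origin='JFK' → outer ELSE → skip
flight=U44: origin='LAX' → outer ELSE → skip
flight=U47: origin='DEN' → inner[load_pct < 86] → drop
flight=U57: origin='DEN' → inner[load_pct < 44] → cold
flight=U62: origin='ATL' → outer ELSE → skip
flight=U70: origin='JFK' → outer ELSE → skip
flight=U77: origin='SEA' → inner[dist_km >= 456] → drop
flight=U85: origin='ATL' → outer ELSE → skip
flight=U87: origin='JFK' → outer ELSE → skip
flight=U95: origin='MIA' → outer ELSE → skip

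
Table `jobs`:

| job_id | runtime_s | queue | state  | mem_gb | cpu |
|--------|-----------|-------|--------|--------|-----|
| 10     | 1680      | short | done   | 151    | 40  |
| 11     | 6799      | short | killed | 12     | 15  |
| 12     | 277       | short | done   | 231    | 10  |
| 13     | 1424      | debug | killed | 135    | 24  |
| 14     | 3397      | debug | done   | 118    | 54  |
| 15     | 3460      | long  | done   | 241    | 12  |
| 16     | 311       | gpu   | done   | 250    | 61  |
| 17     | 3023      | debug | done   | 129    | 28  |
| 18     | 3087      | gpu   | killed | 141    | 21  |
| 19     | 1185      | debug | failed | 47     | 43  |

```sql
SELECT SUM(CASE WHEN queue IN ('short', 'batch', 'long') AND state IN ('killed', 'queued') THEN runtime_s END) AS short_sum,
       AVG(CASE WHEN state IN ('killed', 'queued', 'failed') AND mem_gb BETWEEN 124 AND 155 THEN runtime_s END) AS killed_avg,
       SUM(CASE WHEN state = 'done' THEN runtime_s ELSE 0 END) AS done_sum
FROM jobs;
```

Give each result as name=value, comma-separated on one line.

[short_sum: queue IN ('short', 'batch', 'long') AND state IN ('killed', 'queued')]
job_id=10: ✗
job_id=11: ✓ → 6799
job_id=12: ✗
job_id=13: ✗
job_id=14: ✗
job_id=15: ✗
job_id=16: ✗
job_id=17: ✗
job_id=18: ✗
job_id=19: ✗
short_sum = 6799
—
[killed_avg: state IN ('killed', 'queued', 'failed') AND mem_gb BETWEEN 124 AND 155]
job_id=10: ✗
job_id=11: ✗
job_id=12: ✗
job_id=13: ✓ → 1424
job_id=14: ✗
job_id=15: ✗
job_id=16: ✗
job_id=17: ✗
job_id=18: ✓ → 3087
job_id=19: ✗
killed_avg = (1424 + 3087) / 2 = 2255.5
—
[done_sum: state = 'done']
job_id=10: ✓ → 1680
job_id=11: ✗
job_id=12: ✓ → 277
job_id=13: ✗
job_id=14: ✓ → 3397
job_id=15: ✓ → 3460
job_id=16: ✓ → 311
job_id=17: ✓ → 3023
job_id=18: ✗
job_id=19: ✗
done_sum = 1680 + 277 + 3397 + 3460 + 311 + 3023 = 12148

short_sum=6799, killed_avg=2255.5, done_sum=12148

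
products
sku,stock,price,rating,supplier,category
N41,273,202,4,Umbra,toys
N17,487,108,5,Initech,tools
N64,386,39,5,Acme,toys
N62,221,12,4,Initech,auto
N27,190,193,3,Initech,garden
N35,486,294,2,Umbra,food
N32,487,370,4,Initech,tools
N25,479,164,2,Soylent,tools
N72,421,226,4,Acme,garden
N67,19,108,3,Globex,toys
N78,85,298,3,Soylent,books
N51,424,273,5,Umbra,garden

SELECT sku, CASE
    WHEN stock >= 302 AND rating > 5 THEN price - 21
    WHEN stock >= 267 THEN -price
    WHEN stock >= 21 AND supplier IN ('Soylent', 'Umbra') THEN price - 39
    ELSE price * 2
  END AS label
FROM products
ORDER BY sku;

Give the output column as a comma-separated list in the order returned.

sku=N17: stock >= 267 → -108
sku=N25: stock >= 267 → -164
sku=N27: ELSE → 386
sku=N32: stock >= 267 → -370
sku=N35: stock >= 267 → -294
sku=N41: stock >= 267 → -202
sku=N51: stock >= 267 → -273
sku=N62: ELSE → 24
sku=N64: stock >= 267 → -39
sku=N67: ELSE → 216
sku=N72: stock >= 267 → -226
sku=N78: stock >= 21 AND supplier IN ('Soylent', 'Umbra') → 259

-108, -164, 386, -370, -294, -202, -273, 24, -39, 216, -226, 259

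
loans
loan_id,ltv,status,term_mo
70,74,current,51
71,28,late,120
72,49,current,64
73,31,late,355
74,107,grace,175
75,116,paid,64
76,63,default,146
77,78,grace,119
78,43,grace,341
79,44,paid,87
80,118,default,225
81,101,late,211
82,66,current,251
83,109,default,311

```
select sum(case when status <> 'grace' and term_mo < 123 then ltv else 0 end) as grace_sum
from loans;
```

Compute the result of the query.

loan_id=70: ✓ → 74
loan_id=71: ✓ → 28
loan_id=72: ✓ → 49
loan_id=73: ✗
loan_id=74: ✗
loan_id=75: ✓ → 116
loan_id=76: ✗
loan_id=77: ✗
loan_id=78: ✗
loan_id=79: ✓ → 44
loan_id=80: ✗
loan_id=81: ✗
loan_id=82: ✗
loan_id=83: ✗
grace_sum = 74 + 28 + 49 + 116 + 44 = 311

311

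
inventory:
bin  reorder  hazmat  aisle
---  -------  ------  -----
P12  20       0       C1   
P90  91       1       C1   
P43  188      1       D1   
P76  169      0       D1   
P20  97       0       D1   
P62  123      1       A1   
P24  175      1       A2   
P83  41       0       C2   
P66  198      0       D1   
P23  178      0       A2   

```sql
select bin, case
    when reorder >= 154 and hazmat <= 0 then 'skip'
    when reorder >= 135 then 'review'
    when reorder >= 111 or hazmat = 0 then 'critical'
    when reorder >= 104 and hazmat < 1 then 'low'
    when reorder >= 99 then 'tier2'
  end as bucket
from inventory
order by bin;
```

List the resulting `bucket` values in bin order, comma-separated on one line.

bin=P12: reorder >= 111 or hazmat = 0 → critical
bin=P20: reorder >= 111 or hazmat = 0 → critical
bin=P23: reorder >= 154 and hazmat <= 0 → skip
bin=P24: reorder >= 135 → review
bin=P43: reorder >= 135 → review
bin=P62: reorder >= 111 or hazmat = 0 → critical
bin=P66: reorder >= 154 and hazmat <= 0 → skip
bin=P76: reorder >= 154 and hazmat <= 0 → skip
bin=P83: reorder >= 111 or hazmat = 0 → critical
bin=P90: (no match → NULL) → NULL

critical, critical, skip, review, review, critical, skip, skip, critical, NULL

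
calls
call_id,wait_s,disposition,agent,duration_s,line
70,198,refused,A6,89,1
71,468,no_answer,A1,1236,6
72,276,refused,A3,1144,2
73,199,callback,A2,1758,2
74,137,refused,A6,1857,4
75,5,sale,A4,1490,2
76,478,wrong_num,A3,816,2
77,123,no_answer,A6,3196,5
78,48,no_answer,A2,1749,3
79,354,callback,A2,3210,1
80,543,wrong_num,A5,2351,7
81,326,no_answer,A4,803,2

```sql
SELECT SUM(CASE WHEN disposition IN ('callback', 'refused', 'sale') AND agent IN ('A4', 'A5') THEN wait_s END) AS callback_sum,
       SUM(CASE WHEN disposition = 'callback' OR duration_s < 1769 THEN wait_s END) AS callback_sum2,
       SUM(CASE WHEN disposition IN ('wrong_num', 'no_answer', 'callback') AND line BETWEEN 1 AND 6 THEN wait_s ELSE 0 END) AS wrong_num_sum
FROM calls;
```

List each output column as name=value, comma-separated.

callback_sum=5, callback_sum2=2352, wrong_num_sum=1996

[callback_sum: disposition IN ('callback', 'refused', 'sale') AND agent IN ('A4', 'A5')]
call_id=70: ✗
call_id=71: ✗
call_id=72: ✗
call_id=73: ✗
call_id=74: ✗
call_id=75: ✓ → 5
call_id=76: ✗
call_id=77: ✗
call_id=78: ✗
call_id=79: ✗
call_id=80: ✗
call_id=81: ✗
callback_sum = 5
—
[callback_sum2: disposition = 'callback' OR duration_s < 1769]
call_id=70: ✓ → 198
call_id=71: ✓ → 468
call_id=72: ✓ → 276
call_id=73: ✓ → 199
call_id=74: ✗
call_id=75: ✓ → 5
call_id=76: ✓ → 478
call_id=77: ✗
call_id=78: ✓ → 48
call_id=79: ✓ → 354
call_id=80: ✗
call_id=81: ✓ → 326
callback_sum2 = 198 + 468 + 276 + 199 + 5 + 478 + 48 + 354 + 326 = 2352
—
[wrong_num_sum: disposition IN ('wrong_num', 'no_answer', 'callback') AND line BETWEEN 1 AND 6]
call_id=70: ✗
call_id=71: ✓ → 468
call_id=72: ✗
call_id=73: ✓ → 199
call_id=74: ✗
call_id=75: ✗
call_id=76: ✓ → 478
call_id=77: ✓ → 123
call_id=78: ✓ → 48
call_id=79: ✓ → 354
call_id=80: ✗
call_id=81: ✓ → 326
wrong_num_sum = 468 + 199 + 478 + 123 + 48 + 354 + 326 = 1996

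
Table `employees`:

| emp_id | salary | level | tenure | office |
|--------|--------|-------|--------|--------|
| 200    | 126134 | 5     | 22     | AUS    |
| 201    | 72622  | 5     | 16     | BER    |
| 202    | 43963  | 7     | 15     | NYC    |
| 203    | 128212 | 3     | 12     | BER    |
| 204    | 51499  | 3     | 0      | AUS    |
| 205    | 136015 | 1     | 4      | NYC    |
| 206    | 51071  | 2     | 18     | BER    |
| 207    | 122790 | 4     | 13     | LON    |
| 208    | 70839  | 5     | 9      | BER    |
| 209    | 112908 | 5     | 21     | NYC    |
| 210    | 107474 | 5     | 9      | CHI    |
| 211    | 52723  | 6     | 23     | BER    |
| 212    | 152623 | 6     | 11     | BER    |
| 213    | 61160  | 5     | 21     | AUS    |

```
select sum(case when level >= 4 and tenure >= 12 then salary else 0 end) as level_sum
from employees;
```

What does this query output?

emp_id=200: ✓ → 126134
emp_id=201: ✓ → 72622
emp_id=202: ✓ → 43963
emp_id=203: ✗
emp_id=204: ✗
emp_id=205: ✗
emp_id=206: ✗
emp_id=207: ✓ → 122790
emp_id=208: ✗
emp_id=209: ✓ → 112908
emp_id=210: ✗
emp_id=211: ✓ → 52723
emp_id=212: ✗
emp_id=213: ✓ → 61160
level_sum = 126134 + 72622 + 43963 + 122790 + 112908 + 52723 + 61160 = 592300

592300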